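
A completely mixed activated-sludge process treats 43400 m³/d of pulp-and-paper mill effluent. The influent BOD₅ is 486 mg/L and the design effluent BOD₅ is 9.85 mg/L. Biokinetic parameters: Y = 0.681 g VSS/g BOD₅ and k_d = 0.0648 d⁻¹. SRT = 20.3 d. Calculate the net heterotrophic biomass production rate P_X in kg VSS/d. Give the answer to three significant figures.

Y_obs = Y / (1 + k_d θ_c) = 0.681 / (1 + 0.0648 × 20.3) = 0.681 / 2.315 = 0.2941.
ΔS = 486 − 9.85 = 476.1 mg/L, so the substrate removal rate is 43400 × 476.1/1000 = 20665 kg BOD₅/d.
So the net sludge growth is P_X = 0.2941 × 20665 = 6078 kg VSS/d.

P_X ≈ 6080 kg VSS/d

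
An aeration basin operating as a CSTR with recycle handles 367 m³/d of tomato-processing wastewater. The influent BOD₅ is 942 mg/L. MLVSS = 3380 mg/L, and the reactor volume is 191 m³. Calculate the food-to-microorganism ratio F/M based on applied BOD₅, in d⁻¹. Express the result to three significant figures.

Food-to-microorganism ratio F/M = Q S₀ / (V X) = 367 × 942 / (191.0 × 3380) = 0.5355 d⁻¹.

F/M ≈ 0.536 d⁻¹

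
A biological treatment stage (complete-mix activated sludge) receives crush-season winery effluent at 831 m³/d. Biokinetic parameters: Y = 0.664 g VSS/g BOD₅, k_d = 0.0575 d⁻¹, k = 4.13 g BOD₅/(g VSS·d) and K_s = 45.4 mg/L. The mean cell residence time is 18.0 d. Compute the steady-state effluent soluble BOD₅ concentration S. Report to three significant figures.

For a completely mixed reactor with recycle the Lawrence–McCarty relation gives S = K_s·(1 + k_d·θ_c) / [θ_c·(Y·k − k_d) − 1] = 45.4 × (1 + 0.0575 × 18.0) / [18.0 × (0.664 × 4.13 − 0.0575) − 1] = 92.39 / 47.33 = 1.952 mg/L.

S ≈ 1.95 mg/L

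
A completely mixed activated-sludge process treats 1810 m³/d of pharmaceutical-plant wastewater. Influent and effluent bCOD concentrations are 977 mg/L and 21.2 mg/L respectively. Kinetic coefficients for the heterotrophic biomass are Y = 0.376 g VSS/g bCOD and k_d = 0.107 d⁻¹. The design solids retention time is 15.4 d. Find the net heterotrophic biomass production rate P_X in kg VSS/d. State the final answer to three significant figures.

P_X ≈ 246 kg VSS/d

The observed yield is Y_obs = Y/(1 + k_d·θ_c) = 0.376 / (1 + 0.107 × 15.4) = 0.376 / 2.648 = 0.1420 g VSS per g bCOD removed.
ΔS = 977 − 21.2 = 955.8 mg/L, so the substrate removal rate is 1810 × 955.8/1000 = 1730 kg bCOD/d.
P_X = Y_obs · Q(S₀ − S) = 0.1420 × 1730 = 245.7 kg VSS/d.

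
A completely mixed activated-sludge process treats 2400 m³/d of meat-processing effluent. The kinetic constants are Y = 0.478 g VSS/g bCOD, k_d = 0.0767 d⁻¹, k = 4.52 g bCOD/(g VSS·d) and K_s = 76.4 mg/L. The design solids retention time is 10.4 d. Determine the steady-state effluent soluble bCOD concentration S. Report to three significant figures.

For a completely mixed reactor with recycle the Lawrence–McCarty relation gives S = K_s·(1 + k_d·θ_c) / [θ_c·(Y·k − k_d) − 1] = 76.4 × (1 + 0.0767 × 10.4) / [10.4 × (0.478 × 4.52 − 0.0767) − 1] = 137.3 / 20.67 = 6.644 mg/L.

S ≈ 6.64 mg/L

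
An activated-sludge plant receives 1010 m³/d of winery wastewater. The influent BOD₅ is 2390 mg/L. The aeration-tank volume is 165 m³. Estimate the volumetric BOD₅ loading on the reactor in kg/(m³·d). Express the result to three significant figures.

Applied BOD₅ load per unit volume = Q·S₀/V = (1010 × 2390/1000)/165.0 = 14.63 kg BOD₅·m⁻³·d⁻¹.

L_v ≈ 14.6 kg BOD₅/(m³·d)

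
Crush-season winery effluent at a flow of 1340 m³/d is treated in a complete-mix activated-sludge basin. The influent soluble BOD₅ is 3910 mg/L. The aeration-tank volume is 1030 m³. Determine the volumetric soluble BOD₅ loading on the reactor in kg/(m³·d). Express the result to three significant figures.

L_v ≈ 5.09 kg soluble BOD₅/(m³·d)

Applied soluble BOD₅ load per unit volume = Q·S₀/V = (1340 × 3910/1000)/1030 = 5.087 kg soluble BOD₅·m⁻³·d⁻¹.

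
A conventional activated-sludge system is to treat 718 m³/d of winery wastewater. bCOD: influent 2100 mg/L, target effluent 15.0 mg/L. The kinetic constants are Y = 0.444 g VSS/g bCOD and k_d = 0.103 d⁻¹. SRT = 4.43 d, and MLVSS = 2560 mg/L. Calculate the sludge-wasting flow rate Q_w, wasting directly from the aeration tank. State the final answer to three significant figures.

Steady-state biomass mass balance: V·X·(1 + k_d·θ_c) = Y·Q·(S₀ − S)·θ_c, so V = 0.444 × 718 × (2100 − 15.0) × 4.43 / [2560 × (1 + 0.103 × 4.43)] = 2.94×10^6 / 3728 = 789.8 m³.
With mixed-liquor wasting, θ_c = V/Q_w, so Q_w = V/θ_c = 789.8/4.43 = 178.3 m³/d.

Q_w ≈ 178 m³/d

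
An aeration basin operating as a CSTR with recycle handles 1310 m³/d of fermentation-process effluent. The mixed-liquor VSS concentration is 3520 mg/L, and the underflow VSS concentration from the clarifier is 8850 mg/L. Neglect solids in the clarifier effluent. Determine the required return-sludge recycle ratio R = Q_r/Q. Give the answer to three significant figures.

R ≈ 0.660

Solids balance on the clarifier gives (1+R)X = R·X_r, so R = X/(X_r − X) = 3520 / (8850 − 3520) = 0.6604.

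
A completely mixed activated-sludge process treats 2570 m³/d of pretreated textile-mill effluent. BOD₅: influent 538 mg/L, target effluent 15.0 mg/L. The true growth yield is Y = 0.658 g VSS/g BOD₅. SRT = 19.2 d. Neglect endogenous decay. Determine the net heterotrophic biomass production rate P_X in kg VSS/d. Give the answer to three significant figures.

P_X ≈ 884 kg VSS/d

No decay correction is needed, so Y_obs = Y = 0.658.
ΔS = 538 − 15.0 = 523.0 mg/L, so the substrate removal rate is 2570 × 523.0/1000 = 1344 kg BOD₅/d.
P_X = Y_obs · Q(S₀ − S) = 0.6580 × 1344 = 884.4 kg VSS/d.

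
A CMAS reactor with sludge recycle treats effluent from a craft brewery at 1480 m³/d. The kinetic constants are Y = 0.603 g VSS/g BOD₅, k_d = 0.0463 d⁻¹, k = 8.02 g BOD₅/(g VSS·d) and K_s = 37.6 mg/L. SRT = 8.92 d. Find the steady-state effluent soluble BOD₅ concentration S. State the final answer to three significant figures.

S ≈ 1.27 mg/L

Effluent substrate depends only on kinetics and SRT: S = K_s(1 + k_d θ_c) / [θ_c(Yk − k_d) − 1] = 37.6 × (1 + 0.0463 × 8.92) / [8.92 × (0.603 × 8.02 − 0.0463) − 1] = 53.13 / 41.72 = 1.273 mg/L.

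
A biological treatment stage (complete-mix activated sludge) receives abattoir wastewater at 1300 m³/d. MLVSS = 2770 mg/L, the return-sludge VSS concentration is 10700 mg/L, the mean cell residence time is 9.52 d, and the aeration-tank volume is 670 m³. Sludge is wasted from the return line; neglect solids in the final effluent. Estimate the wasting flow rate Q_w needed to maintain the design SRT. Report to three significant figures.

Q_w ≈ 18.2 m³/d

Q_w = (V·X)/(θ_c X_r) = 670.0 × 2770 / (9.52 × 10700) = 18.22 m³/d.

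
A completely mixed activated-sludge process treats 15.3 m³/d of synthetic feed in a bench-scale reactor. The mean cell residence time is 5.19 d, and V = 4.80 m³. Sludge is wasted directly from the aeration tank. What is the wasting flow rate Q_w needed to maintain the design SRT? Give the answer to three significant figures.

With mixed-liquor wasting, θ_c = V/Q_w, so Q_w = V/θ_c = 4.800/5.19 = 0.9249 m³/d.

Q_w ≈ 0.925 m³/d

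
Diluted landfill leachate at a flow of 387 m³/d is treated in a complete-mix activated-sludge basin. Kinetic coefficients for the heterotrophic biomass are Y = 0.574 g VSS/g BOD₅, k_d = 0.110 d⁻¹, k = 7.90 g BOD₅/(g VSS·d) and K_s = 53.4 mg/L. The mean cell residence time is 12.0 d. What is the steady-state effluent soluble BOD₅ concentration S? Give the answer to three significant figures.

For a completely mixed reactor with recycle the Lawrence–McCarty relation gives S = K_s·(1 + k_d·θ_c) / [θ_c·(Y·k − k_d) − 1] = 53.4 × (1 + 0.110 × 12.0) / [12.0 × (0.574 × 7.90 − 0.110) − 1] = 123.9 / 52.10 = 2.378 mg/L.

S ≈ 2.38 mg/L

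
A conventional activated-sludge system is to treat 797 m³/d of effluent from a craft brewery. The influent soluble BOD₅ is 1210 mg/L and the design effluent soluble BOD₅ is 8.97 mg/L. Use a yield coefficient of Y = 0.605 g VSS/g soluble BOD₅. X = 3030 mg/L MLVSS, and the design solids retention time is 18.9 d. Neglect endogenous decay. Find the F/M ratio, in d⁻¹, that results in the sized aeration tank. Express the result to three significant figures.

Biomass mass balance (decay neglected): V·X = Y·Q·(S₀ − S)·θ_c, so V = 0.605 × 797 × (1210 − 8.97) × 18.9 / 3030 = 3612 m³.
Food-to-microorganism ratio F/M = Q S₀ / (V X) = 797 × 1210 / (3612 × 3030) = 0.08811 d⁻¹.

F/M ≈ 0.0881 d⁻¹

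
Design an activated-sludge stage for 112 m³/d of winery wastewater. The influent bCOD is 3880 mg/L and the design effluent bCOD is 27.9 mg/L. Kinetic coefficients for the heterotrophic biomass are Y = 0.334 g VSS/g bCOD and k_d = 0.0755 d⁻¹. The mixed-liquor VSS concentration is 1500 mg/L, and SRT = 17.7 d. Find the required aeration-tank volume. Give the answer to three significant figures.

Rearranging the biomass balance for a CMAS with decay, V = Y·Q·ΔS·θ_c / [X·(1+k_d θ_c)] = 0.334 × 112 × (3880 − 27.9) × 17.7 / [1500 × (1 + 0.0755 × 17.7)] = 2.55×10^6 / 3505 = 727.8 m³.

V ≈ 728 m³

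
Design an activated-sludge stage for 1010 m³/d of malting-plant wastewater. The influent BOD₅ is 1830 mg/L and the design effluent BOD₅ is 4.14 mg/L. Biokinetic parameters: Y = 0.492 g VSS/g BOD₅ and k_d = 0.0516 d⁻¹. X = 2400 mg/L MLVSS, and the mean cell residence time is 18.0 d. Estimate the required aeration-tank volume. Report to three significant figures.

From the SRT design equation V = Y Q (S₀−S) θ_c / [X (1 + k_d θ_c)] = 0.492 × 1010 × (1830 − 4.14) × 18.0 / [2400 × (1 + 0.0516 × 18.0)] = 1.63×10^7 / 4629 = 3528 m³.

V ≈ 3530 m³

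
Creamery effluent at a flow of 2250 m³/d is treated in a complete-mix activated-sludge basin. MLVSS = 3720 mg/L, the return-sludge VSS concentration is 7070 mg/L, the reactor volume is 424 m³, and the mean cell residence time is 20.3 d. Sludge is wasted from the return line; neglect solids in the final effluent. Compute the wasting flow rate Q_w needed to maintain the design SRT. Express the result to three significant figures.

Q_w = (V·X)/(θ_c X_r) = 424.0 × 3720 / (20.3 × 7070) = 10.99 m³/d.

Q_w ≈ 11.0 m³/d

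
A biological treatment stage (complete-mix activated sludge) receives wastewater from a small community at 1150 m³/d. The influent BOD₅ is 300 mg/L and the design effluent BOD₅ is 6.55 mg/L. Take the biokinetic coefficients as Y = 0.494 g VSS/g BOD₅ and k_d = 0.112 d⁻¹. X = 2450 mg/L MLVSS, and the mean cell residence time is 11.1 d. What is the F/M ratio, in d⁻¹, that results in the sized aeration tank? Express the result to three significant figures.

Rearranging the biomass balance for a CMAS with decay, V = Y·Q·ΔS·θ_c / [X·(1+k_d θ_c)] = 0.494 × 1150 × (300 − 6.55) × 11.1 / [2450 × (1 + 0.112 × 11.1)] = 1.85×10^6 / 5496 = 336.7 m³.
Food-to-microorganism ratio F/M = Q S₀ / (V X) = 1150 × 300 / (336.7 × 2450) = 0.4182 d⁻¹.

F/M ≈ 0.418 d⁻¹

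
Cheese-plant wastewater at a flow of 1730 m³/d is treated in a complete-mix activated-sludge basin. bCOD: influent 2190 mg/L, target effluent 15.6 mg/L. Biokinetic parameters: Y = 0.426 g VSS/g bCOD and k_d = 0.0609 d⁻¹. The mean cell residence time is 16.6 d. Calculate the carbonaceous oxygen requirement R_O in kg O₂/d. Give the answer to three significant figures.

The observed yield is Y_obs = Y/(1 + k_d·θ_c) = 0.426 / (1 + 0.0609 × 16.6) = 0.426 / 2.011 = 0.2118 g VSS per g bCOD removed.
ΔS = 2190 − 15.6 = 2174 mg/L, so the substrate removal rate is 1730 × 2174/1000 = 3762 kg bCOD/d.
Biomass synthesised: P_X = Y_obs × 3762 = 796.9 kg VSS/d.
R_O = Q·(S₀ − S) − 1.42·P_X = 3762 − 1.42 × 796.9 = 2630 kg O₂/d.

R_O ≈ 2630 kg O₂/d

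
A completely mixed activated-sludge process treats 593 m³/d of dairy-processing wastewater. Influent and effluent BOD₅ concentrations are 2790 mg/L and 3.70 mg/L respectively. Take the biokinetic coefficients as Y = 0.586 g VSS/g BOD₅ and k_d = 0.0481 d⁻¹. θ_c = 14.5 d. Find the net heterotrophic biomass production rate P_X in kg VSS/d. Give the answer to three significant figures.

Observed yield with endogenous decay: Y_obs = Y / (1 + k_d·θ_c) = 0.586 / (1 + 0.0481 × 14.5) = 0.586 / 1.697 = 0.3452 g VSS/g BOD₅.
Substrate removed = Q·(S₀ − S) = 593 m³/d × (2790 − 3.70) g/m³ = 1.65×10^6 g/d = 1652 kg/d.
Biomass produced: P_X = Y_obs·Q·ΔS = 0.3452 × 1652 ≈ 570.4 kg VSS/d.

P_X ≈ 570 kg VSS/d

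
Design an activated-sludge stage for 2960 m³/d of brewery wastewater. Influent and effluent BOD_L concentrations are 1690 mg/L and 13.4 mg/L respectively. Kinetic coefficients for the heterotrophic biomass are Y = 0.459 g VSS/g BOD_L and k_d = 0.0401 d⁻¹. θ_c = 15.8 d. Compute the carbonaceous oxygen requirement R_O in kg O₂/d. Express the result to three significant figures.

R_O ≈ 2980 kg O₂/d

Observed yield with endogenous decay: Y_obs = Y / (1 + k_d·θ_c) = 0.459 / (1 + 0.0401 × 15.8) = 0.459 / 1.634 = 0.2810 g VSS/g BOD_L.
Substrate removed = Q·(S₀ − S) = 2960 m³/d × (1690 − 13.4) g/m³ = 4.96×10^6 g/d = 4963 kg/d.
P_X = Y_obs·Q·(S₀ − S) = 0.2810 × 4963 = 1394 kg VSS/d.
R_O = Q·(S₀ − S) − 1.42·P_X = 4963 − 1.42 × 1394 = 2983 kg O₂/d.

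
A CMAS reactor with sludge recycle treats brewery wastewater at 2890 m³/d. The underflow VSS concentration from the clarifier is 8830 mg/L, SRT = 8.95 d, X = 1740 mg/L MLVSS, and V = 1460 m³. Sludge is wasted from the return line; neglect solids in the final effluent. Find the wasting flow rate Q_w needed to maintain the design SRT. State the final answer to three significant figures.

Q_w ≈ 32.1 m³/d

Q_w = (V·X)/(θ_c X_r) = 1460 × 1740 / (8.95 × 8830) = 32.15 m³/d.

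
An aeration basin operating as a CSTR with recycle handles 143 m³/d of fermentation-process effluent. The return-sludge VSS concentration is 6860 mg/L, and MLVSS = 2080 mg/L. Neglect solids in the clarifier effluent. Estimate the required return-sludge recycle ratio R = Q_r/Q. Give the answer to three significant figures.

R ≈ 0.435

R = Q_r/Q = X/(X_r − X) = 2080 / (6860 − 2080) = 0.4351.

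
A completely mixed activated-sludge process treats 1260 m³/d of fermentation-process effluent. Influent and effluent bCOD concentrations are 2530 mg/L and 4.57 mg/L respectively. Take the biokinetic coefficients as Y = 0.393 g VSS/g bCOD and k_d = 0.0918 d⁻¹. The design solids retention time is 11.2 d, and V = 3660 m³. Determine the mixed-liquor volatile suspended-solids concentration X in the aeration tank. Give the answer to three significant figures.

Solving the biomass balance for X: X = Y Q (S₀−S) θ_c / [V (1+k_d θ_c)] = 0.393 × 1260 × (2530 − 4.57) × 11.2 / [3660 × (1 + 0.0918 × 11.2)] = 1887 mg/L.

X ≈ 1890 mg/L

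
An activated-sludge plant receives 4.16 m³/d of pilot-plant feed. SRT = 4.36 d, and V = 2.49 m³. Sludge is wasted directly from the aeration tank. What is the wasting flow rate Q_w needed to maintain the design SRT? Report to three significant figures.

For wasting at MLVSS concentration, Q_w = V/θ_c = 2.490/4.36 = 0.5711 m³/d.

Q_w ≈ 0.571 m³/d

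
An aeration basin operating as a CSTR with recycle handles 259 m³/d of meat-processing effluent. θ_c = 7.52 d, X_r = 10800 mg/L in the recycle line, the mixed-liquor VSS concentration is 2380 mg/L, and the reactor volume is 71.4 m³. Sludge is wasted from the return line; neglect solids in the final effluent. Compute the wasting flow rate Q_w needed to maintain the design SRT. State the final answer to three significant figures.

θ_c = V·X/(Q_w·X_r) when wasting from the recycle, so Q_w = V·X/(θ_c·X_r) = 71.40 × 2380 / (7.52 × 10800) = 2.092 m³/d.

Q_w ≈ 2.09 m³/d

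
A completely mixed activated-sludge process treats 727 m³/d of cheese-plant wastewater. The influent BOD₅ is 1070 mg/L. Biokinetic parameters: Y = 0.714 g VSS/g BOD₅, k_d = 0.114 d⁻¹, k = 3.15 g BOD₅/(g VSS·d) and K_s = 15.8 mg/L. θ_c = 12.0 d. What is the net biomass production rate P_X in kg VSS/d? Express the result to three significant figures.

P_X ≈ 234 kg VSS/d

Effluent substrate depends only on kinetics and SRT: S = K_s(1 + k_d θ_c) / [θ_c(Yk − k_d) − 1] = 15.8 × (1 + 0.114 × 12.0) / [12.0 × (0.714 × 3.15 − 0.114) − 1] = 37.41 / 24.62 = 1.520 mg/L.
Y_obs = Y / (1 + k_d θ_c) = 0.714 / (1 + 0.114 × 12.0) = 0.714 / 2.368 = 0.3015.
Substrate removed = Q·(S₀ − S) = 727 m³/d × (1070 − 1.52) g/m³ = 7.77×10^5 g/d = 776.8 kg/d.
Net biomass production P_X = Y_obs × Q·(S₀ − S) = 0.3015 × 776.8 = 234.2 kg VSS/d.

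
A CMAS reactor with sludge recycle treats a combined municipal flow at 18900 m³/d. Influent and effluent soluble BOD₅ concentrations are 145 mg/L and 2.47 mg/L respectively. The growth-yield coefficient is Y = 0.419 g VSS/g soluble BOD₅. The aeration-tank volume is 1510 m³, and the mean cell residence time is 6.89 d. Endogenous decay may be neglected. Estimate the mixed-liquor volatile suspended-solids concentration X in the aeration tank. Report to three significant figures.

From V·X = Y·Q·(S₀ − S)·θ_c (decay neglected): X = 0.419 × 18900 × (145 − 2.47) × 6.89 / 1510 = 5150 mg/L.

X ≈ 5150 mg/L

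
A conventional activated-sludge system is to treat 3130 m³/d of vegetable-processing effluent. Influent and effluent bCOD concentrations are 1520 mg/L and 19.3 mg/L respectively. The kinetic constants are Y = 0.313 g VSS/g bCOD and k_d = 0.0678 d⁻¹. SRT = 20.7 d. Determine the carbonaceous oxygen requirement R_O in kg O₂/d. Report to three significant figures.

Observed yield with endogenous decay: Y_obs = Y / (1 + k_d·θ_c) = 0.313 / (1 + 0.0678 × 20.7) = 0.313 / 2.403 = 0.1302 g VSS/g bCOD.
Mass of bCOD removed per day: Q(S₀ − S) = 3130 × 1501 g/m³ = 4697 kg/d.
Net sludge production P_X = 0.1302 × 4697 = 611.7 kg VSS/d.
R_O = Q·(S₀ − S) − 1.42·P_X = 4697 − 1.42 × 611.7 = 3829 kg O₂/d.

R_O ≈ 3830 kg O₂/d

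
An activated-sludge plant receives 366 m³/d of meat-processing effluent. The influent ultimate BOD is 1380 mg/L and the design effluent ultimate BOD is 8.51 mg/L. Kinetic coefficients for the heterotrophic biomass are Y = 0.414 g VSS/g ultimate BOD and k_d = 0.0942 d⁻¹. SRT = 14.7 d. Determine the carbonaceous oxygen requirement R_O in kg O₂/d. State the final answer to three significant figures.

Y_obs = Y / (1 + k_d θ_c) = 0.414 / (1 + 0.0942 × 14.7) = 0.414 / 2.385 = 0.1736.
Q·(S₀ − S) = 366 × (1380 − 8.51) × 10⁻³ = 502.0 kg/d removed.
Net sludge production P_X = 0.1736 × 502.0 = 87.14 kg VSS/d.
R_O = Q·(S₀ − S) − 1.42·P_X = 502.0 − 1.42 × 87.14 = 378.2 kg O₂/d.

R_O ≈ 378 kg O₂/d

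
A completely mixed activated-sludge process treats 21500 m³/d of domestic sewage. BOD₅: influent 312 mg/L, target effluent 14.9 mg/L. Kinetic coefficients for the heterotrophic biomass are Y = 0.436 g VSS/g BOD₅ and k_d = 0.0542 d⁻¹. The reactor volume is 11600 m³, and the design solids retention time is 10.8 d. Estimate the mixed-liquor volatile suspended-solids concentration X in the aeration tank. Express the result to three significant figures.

X ≈ 1640 mg/L

From V·X·(1 + k_d·θ_c) = Y·Q·(S₀ − S)·θ_c: X = 0.436 × 21500 × (312 − 14.9) × 10.8 / [11600 × (1 + 0.0542 × 10.8)] = 1636 mg/L.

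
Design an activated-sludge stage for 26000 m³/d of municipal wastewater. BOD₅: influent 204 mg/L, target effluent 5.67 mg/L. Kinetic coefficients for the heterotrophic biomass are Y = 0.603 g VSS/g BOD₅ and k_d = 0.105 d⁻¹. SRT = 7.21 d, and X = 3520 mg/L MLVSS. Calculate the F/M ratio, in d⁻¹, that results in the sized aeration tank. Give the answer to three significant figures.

Rearranging the biomass balance for a CMAS with decay, V = Y·Q·ΔS·θ_c / [X·(1+k_d θ_c)] = 0.603 × 26000 × (204 − 5.67) × 7.21 / [3520 × (1 + 0.105 × 7.21)] = 2.24×10^7 / 6185 = 3625 m³.
F/M = applied load / biomass = Q·S₀/(V·X) = 26000 × 204 / (3625 × 3520) = 0.4157 d⁻¹.

F/M ≈ 0.416 d⁻¹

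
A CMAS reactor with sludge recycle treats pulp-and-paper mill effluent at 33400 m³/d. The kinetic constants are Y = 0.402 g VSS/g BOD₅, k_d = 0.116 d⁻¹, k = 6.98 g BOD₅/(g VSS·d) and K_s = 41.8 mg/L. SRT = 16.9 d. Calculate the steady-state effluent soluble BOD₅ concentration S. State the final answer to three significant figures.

Effluent substrate depends only on kinetics and SRT: S = K_s(1 + k_d θ_c) / [θ_c(Yk − k_d) − 1] = 41.8 × (1 + 0.116 × 16.9) / [16.9 × (0.402 × 6.98 − 0.116) − 1] = 123.7 / 44.46 = 2.783 mg/L.

S ≈ 2.78 mg/L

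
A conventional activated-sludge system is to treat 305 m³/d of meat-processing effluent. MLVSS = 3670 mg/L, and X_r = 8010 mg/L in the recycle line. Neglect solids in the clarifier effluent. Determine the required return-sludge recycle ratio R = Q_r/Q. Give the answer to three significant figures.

R ≈ 0.846

Solids balance on the clarifier gives (1+R)X = R·X_r, so R = X/(X_r − X) = 3670 / (8010 − 3670) = 0.8456.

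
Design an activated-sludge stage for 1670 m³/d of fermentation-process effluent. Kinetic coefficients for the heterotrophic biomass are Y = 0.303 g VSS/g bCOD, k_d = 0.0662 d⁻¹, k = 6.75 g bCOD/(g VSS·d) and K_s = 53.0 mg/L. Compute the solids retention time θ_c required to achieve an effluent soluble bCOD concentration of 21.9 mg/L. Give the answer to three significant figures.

θ_c ≈ 1.88 d

Specific growth rate at S = 21.9 mg/L: μ = YkS/(K_s+S) = 0.303·6.75·21.9/(53.0+21.9) = 0.5980 d⁻¹.
θ_c = 1/(μ − k_d) = 1/(0.5980 − 0.0662) = 1/0.5318 = 1.880 d.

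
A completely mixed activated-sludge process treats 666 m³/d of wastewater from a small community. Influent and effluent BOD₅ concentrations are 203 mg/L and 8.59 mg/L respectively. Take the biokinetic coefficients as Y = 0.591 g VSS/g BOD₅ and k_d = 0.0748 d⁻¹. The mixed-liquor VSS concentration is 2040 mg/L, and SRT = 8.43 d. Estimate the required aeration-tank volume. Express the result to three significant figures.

Steady-state biomass mass balance: V·X·(1 + k_d·θ_c) = Y·Q·(S₀ − S)·θ_c, so V = 0.591 × 666 × (203 − 8.59) × 8.43 / [2040 × (1 + 0.0748 × 8.43)] = 6.45×10^5 / 3326 = 193.9 m³.

V ≈ 194 m³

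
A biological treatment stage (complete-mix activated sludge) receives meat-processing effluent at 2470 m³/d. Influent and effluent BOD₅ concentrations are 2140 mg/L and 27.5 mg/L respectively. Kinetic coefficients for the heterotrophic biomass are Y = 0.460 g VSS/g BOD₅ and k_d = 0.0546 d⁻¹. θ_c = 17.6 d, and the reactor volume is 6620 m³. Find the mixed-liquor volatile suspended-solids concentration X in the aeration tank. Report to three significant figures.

From V·X·(1 + k_d·θ_c) = Y·Q·(S₀ − S)·θ_c: X = 0.460 × 2470 × (2140 − 27.5) × 17.6 / [6620 × (1 + 0.0546 × 17.6)] = 3254 mg/L.

X ≈ 3250 mg/L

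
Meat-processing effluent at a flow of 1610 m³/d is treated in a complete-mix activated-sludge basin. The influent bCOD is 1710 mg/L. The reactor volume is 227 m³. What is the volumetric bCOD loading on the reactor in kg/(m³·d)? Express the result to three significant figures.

Applied bCOD load per unit volume = Q·S₀/V = (1610 × 1710/1000)/227.0 = 12.13 kg bCOD·m⁻³·d⁻¹.

L_v ≈ 12.1 kg bCOD/(m³·d)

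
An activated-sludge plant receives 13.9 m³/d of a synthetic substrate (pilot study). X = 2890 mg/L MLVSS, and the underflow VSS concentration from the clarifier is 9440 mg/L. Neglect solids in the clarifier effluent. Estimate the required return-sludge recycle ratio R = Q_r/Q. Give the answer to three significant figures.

Solids balance on the clarifier gives (1+R)X = R·X_r, so R = X/(X_r − X) = 2890 / (9440 − 2890) = 0.4412.

R ≈ 0.441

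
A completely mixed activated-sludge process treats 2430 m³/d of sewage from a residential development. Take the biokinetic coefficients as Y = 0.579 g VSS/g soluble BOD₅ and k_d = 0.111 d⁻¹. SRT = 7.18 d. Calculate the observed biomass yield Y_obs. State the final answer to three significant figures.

Y_obs ≈ 0.322 g VSS/g soluble BOD₅

Correct the yield for decay: Y_obs = Y/(1 + k_d θ_c) = 0.579 / (1 + 0.111 × 7.18) = 0.579 / 1.797 = 0.3222.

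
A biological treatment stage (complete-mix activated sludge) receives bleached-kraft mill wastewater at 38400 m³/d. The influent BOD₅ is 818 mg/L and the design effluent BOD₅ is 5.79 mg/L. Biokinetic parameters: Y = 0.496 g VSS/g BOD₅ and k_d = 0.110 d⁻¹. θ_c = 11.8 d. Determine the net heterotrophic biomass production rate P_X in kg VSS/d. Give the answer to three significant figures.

P_X ≈ 6730 kg VSS/d

The observed yield is Y_obs = Y/(1 + k_d·θ_c) = 0.496 / (1 + 0.110 × 11.8) = 0.496 / 2.298 = 0.2158 g VSS per g BOD₅ removed.
Q·(S₀ − S) = 38400 × (818 − 5.79) × 10⁻³ = 31189 kg/d removed.
P_X = Y_obs · Q(S₀ − S) = 0.2158 × 31189 = 6732 kg VSS/d.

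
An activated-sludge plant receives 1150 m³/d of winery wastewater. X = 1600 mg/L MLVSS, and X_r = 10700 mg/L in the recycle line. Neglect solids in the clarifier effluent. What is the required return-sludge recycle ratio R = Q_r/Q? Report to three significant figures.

R ≈ 0.176

R = Q_r/Q = X/(X_r − X) = 1600 / (10700 − 1600) = 0.1758.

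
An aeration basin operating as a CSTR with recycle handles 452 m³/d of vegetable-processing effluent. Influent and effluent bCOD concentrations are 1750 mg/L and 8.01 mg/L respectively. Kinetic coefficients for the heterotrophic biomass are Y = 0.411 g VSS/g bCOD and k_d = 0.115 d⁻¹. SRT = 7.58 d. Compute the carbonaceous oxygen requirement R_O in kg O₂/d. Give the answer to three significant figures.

Observed yield with endogenous decay: Y_obs = Y / (1 + k_d·θ_c) = 0.411 / (1 + 0.115 × 7.58) = 0.411 / 1.872 = 0.2196 g VSS/g bCOD.
Mass of bCOD removed per day: Q(S₀ − S) = 452 × 1742 g/m³ = 787.4 kg/d.
P_X = Y_obs·Q·(S₀ − S) = 0.2196 × 787.4 = 172.9 kg VSS/d.
R_O = Q·ΔS − 1.42 P_X = 787.4 − 245.5 = 541.9 kg O₂/d.

R_O ≈ 542 kg O₂/d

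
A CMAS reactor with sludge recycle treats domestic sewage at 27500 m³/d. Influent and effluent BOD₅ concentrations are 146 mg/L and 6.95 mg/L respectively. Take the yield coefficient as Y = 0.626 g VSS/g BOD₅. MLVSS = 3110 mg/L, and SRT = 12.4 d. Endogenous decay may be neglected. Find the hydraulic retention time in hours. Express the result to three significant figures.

Biomass mass balance (decay neglected): V·X = Y·Q·(S₀ − S)·θ_c, so V = 0.626 × 27500 × (146 − 6.95) × 12.4 / 3110 = 9544 m³.
τ = V/Q = 9544/27500 = 0.3471 d, or 8.329 h.

τ ≈ 8.33 h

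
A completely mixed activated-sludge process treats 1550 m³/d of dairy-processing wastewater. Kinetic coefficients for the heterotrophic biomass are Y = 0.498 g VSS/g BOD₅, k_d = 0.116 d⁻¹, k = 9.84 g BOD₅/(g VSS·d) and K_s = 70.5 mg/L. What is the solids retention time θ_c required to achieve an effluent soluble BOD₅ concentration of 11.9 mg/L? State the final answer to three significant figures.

From 1/θ_c = Y·k·S/(K_s + S) − k_d: Y·k·S/(K_s+S) = 0.498 × 9.84 × 11.9 / (70.5 + 11.9) = 0.7077 d⁻¹.
Then 1/θ_c = μ − k_d = 0.7077 − 0.116 = 0.5917 d⁻¹, giving θ_c = 1.690 d.

θ_c ≈ 1.69 d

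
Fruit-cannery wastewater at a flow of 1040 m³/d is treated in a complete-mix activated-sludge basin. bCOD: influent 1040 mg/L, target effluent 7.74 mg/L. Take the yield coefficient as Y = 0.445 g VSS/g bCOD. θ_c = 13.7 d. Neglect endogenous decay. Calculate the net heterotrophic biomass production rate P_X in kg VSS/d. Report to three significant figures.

P_X ≈ 478 kg VSS/d

Since k_d ≈ 0, Y_obs = Y = 0.445 g VSS/g bCOD.
ΔS = 1040 − 7.74 = 1032 mg/L, so the substrate removal rate is 1040 × 1032/1000 = 1074 kg bCOD/d.
P_X = Y_obs · Q(S₀ − S) = 0.4450 × 1074 = 477.7 kg VSS/d.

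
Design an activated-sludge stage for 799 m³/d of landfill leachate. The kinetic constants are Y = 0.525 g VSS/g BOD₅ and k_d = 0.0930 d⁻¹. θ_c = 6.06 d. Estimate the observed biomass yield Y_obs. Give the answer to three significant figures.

Y_obs ≈ 0.336 g VSS/g BOD₅

Observed yield with endogenous decay: Y_obs = Y / (1 + k_d·θ_c) = 0.525 / (1 + 0.0930 × 6.06) = 0.525 / 1.564 = 0.3358 g VSS/g BOD₅.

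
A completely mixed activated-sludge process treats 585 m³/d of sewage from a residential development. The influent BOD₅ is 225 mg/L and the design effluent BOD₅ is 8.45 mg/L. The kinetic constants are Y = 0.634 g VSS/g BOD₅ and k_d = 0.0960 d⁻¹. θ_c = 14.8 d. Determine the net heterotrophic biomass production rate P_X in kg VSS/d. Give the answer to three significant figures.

The observed yield is Y_obs = Y/(1 + k_d·θ_c) = 0.634 / (1 + 0.0960 × 14.8) = 0.634 / 2.421 = 0.2619 g VSS per g BOD₅ removed.
Mass of BOD₅ removed per day: Q(S₀ − S) = 585 × 216.6 g/m³ = 126.7 kg/d.
Net biomass production P_X = Y_obs × Q·(S₀ − S) = 0.2619 × 126.7 = 33.18 kg VSS/d.

P_X ≈ 33.2 kg VSS/d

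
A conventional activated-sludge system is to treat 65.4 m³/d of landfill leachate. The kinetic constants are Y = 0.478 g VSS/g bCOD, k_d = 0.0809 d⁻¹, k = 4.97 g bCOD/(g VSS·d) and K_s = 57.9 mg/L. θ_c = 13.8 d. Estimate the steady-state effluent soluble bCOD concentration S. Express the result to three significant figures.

From the Monod/SRT balance for a CMAS, S = K_s·(1+k_d θ_c)/[θ_c·(Y k − k_d) − 1] = 57.9 × (1 + 0.0809 × 13.8) / [13.8 × (0.478 × 4.97 − 0.0809) − 1] = 122.5 / 30.67 = 3.996 mg/L.

S ≈ 4.00 mg/L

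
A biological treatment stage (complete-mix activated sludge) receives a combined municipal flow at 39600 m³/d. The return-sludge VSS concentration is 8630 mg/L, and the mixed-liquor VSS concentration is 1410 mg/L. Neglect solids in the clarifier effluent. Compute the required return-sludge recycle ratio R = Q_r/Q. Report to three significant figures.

Solids balance on the clarifier gives (1+R)X = R·X_r, so R = X/(X_r − X) = 1410 / (8630 − 1410) = 0.1953.

R ≈ 0.195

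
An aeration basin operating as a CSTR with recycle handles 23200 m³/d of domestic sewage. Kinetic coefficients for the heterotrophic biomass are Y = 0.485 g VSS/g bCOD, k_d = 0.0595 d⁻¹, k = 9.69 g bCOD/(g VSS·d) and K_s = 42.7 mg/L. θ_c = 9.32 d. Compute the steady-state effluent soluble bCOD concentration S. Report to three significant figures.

S ≈ 1.57 mg/L

For a completely mixed reactor with recycle the Lawrence–McCarty relation gives S = K_s·(1 + k_d·θ_c) / [θ_c·(Y·k − k_d) − 1] = 42.7 × (1 + 0.0595 × 9.32) / [9.32 × (0.485 × 9.69 − 0.0595) − 1] = 66.38 / 42.25 = 1.571 mg/L.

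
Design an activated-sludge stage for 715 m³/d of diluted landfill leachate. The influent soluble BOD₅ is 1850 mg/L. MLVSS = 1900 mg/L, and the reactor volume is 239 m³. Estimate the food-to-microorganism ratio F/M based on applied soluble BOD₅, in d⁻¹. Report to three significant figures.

Food-to-microorganism ratio F/M = Q S₀ / (V X) = 715 × 1850 / (239.0 × 1900) = 2.913 d⁻¹.

F/M ≈ 2.91 d⁻¹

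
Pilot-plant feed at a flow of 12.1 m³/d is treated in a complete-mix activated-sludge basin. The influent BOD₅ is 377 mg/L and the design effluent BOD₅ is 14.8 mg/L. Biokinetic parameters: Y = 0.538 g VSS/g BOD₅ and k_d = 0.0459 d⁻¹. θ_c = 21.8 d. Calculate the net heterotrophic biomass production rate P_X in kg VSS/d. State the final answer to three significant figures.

Y_obs = Y / (1 + k_d θ_c) = 0.538 / (1 + 0.0459 × 21.8) = 0.538 / 2.001 = 0.2689.
ΔS = 377 − 14.8 = 362.2 mg/L, so the substrate removal rate is 12.1 × 362.2/1000 = 4.383 kg BOD₅/d.
Net biomass production P_X = Y_obs × Q·(S₀ − S) = 0.2689 × 4.383 = 1.179 kg VSS/d.

P_X ≈ 1.18 kg VSS/d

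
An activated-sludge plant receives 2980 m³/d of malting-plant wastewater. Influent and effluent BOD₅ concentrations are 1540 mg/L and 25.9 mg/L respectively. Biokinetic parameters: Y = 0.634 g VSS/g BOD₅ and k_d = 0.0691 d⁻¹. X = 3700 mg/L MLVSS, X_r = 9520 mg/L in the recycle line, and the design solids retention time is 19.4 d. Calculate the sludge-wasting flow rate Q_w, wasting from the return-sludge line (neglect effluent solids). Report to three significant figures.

Steady-state biomass mass balance: V·X·(1 + k_d·θ_c) = Y·Q·(S₀ − S)·θ_c, so V = 0.634 × 2980 × (1540 − 25.9) × 19.4 / [3700 × (1 + 0.0691 × 19.4)] = 5.55×10^7 / 8660 = 6408 m³.
θ_c = V·X/(Q_w·X_r) when wasting from the recycle, so Q_w = V·X/(θ_c·X_r) = 6408 × 3700 / (19.4 × 9520) = 128.4 m³/d.

Q_w ≈ 128 m³/d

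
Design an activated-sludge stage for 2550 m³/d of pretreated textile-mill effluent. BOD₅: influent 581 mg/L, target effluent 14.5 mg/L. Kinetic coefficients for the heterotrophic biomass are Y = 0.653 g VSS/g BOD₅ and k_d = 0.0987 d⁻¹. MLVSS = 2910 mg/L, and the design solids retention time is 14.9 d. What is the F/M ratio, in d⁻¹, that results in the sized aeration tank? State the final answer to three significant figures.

F/M ≈ 0.260 d⁻¹

Steady-state biomass mass balance: V·X·(1 + k_d·θ_c) = Y·Q·(S₀ − S)·θ_c, so V = 0.653 × 2550 × (581 − 14.5) × 14.9 / [2910 × (1 + 0.0987 × 14.9)] = 1.41×10^7 / 7190 = 1955 m³.
F/M = Q·S₀ / (V·X) = 2550 × 581 / (1955 × 2910) = 0.2604 g BOD₅·(g VSS·d)⁻¹.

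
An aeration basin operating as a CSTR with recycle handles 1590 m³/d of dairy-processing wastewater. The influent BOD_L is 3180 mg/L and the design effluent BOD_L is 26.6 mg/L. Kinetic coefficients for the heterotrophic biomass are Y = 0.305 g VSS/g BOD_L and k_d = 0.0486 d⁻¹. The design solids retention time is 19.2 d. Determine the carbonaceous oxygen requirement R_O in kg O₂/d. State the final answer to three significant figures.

R_O ≈ 3890 kg O₂/d

Observed yield with endogenous decay: Y_obs = Y / (1 + k_d·θ_c) = 0.305 / (1 + 0.0486 × 19.2) = 0.305 / 1.933 = 0.1578 g VSS/g BOD_L.
Mass of BOD_L removed per day: Q(S₀ − S) = 1590 × 3153 g/m³ = 5014 kg/d.
Biomass synthesised: P_X = Y_obs × 5014 = 791.1 kg VSS/d.
Carbonaceous O₂ demand = substrate oxidised − cell-mass equivalent = 5014 − 1.42 × 791.1 = 3891 kg O₂/d.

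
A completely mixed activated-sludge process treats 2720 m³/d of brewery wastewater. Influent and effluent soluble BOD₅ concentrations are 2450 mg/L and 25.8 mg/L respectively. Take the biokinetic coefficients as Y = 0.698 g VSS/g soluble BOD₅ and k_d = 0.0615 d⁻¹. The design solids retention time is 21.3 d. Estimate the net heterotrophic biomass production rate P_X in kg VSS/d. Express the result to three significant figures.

P_X ≈ 1990 kg VSS/d

Correct the yield for decay: Y_obs = Y/(1 + k_d θ_c) = 0.698 / (1 + 0.0615 × 21.3) = 0.698 / 2.310 = 0.3022.
Substrate removed = Q·(S₀ − S) = 2720 m³/d × (2450 − 25.8) g/m³ = 6.59×10^6 g/d = 6594 kg/d.
P_X = Y_obs · Q(S₀ − S) = 0.3022 × 6594 = 1992 kg VSS/d.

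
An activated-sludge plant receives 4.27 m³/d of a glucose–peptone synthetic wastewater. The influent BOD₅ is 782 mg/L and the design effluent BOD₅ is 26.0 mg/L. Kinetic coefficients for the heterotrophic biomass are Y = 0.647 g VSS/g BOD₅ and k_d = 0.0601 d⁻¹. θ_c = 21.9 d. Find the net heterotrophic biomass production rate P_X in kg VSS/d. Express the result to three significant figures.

Observed yield with endogenous decay: Y_obs = Y / (1 + k_d·θ_c) = 0.647 / (1 + 0.0601 × 21.9) = 0.647 / 2.316 = 0.2793 g VSS/g BOD₅.
ΔS = 782 − 26.0 = 756.0 mg/L, so the substrate removal rate is 4.27 × 756.0/1000 = 3.228 kg BOD₅/d.
Biomass produced: P_X = Y_obs·Q·ΔS = 0.2793 × 3.228 ≈ 0.9017 kg VSS/d.

P_X ≈ 0.902 kg VSS/d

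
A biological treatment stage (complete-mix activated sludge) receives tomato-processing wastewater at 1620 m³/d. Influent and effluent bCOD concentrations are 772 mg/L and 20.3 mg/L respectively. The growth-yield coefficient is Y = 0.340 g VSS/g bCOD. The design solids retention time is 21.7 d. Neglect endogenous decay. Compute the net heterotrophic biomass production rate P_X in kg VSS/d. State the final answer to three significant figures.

P_X ≈ 414 kg VSS/d

Since k_d ≈ 0, Y_obs = Y = 0.340 g VSS/g bCOD.
Substrate removed = Q·(S₀ − S) = 1620 m³/d × (772 − 20.3) g/m³ = 1.22×10^6 g/d = 1218 kg/d.
P_X = Y_obs · Q(S₀ − S) = 0.3400 × 1218 = 414.0 kg VSS/d.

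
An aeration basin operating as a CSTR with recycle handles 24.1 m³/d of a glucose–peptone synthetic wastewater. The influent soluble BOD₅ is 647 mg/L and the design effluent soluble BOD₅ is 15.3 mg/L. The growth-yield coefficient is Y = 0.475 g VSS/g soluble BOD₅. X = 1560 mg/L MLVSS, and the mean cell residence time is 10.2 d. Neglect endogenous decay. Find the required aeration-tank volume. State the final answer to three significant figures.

Biomass mass balance (decay neglected): V·X = Y·Q·(S₀ − S)·θ_c, so V = 0.475 × 24.1 × (647 − 15.3) × 10.2 / 1560 = 47.28 m³.

V ≈ 47.3 m³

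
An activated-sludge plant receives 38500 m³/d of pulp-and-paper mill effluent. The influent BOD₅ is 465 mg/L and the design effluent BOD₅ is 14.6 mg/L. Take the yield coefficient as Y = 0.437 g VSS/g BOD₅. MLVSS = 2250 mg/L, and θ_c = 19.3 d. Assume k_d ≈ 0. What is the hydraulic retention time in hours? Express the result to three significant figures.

τ ≈ 40.5 h

With k_d = 0 the design equation reduces to V = Y Q (S₀−S) θ_c / X = 0.437 × 38500 × (465 − 14.6) × 19.3 / 2250 = 65000 m³.
Hydraulic retention time τ = V/Q = 65000 / 38500 = 1.688 d = 40.52 h.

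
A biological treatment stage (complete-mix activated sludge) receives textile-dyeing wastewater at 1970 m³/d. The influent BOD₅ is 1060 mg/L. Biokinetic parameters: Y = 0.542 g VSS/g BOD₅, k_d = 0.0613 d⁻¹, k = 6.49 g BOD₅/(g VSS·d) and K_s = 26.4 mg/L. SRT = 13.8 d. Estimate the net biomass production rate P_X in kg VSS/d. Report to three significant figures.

P_X ≈ 613 kg VSS/d

From the Monod/SRT balance for a CMAS, S = K_s·(1+k_d θ_c)/[θ_c·(Y k − k_d) − 1] = 26.4 × (1 + 0.0613 × 13.8) / [13.8 × (0.542 × 6.49 − 0.0613) − 1] = 48.73 / 46.70 = 1.044 mg/L.
The observed yield is Y_obs = Y/(1 + k_d·θ_c) = 0.542 / (1 + 0.0613 × 13.8) = 0.542 / 1.846 = 0.2936 g VSS per g BOD₅ removed.
Mass of BOD₅ removed per day: Q(S₀ − S) = 1970 × 1059 g/m³ = 2086 kg/d.
Net biomass production P_X = Y_obs × Q·(S₀ − S) = 0.2936 × 2086 = 612.5 kg VSS/d.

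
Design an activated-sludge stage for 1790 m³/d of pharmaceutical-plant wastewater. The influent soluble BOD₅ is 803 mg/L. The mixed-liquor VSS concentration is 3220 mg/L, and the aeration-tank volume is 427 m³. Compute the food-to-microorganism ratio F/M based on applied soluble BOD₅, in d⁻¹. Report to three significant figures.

F/M ≈ 1.05 d⁻¹

Food-to-microorganism ratio F/M = Q S₀ / (V X) = 1790 × 803 / (427.0 × 3220) = 1.045 d⁻¹.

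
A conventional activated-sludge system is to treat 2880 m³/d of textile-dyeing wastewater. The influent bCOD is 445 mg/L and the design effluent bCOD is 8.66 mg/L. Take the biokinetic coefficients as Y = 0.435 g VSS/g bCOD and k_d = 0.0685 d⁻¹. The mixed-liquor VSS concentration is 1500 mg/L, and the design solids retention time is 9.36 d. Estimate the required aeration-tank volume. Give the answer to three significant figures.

V ≈ 2080 m³

From the SRT design equation V = Y Q (S₀−S) θ_c / [X (1 + k_d θ_c)] = 0.435 × 2880 × (445 − 8.66) × 9.36 / [1500 × (1 + 0.0685 × 9.36)] = 5.12×10^6 / 2462 = 2078 m³.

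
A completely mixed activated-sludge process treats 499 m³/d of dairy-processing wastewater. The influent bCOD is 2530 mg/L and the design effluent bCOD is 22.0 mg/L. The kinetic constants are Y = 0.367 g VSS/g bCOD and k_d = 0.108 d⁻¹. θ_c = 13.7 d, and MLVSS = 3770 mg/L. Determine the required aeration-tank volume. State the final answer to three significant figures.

From the SRT design equation V = Y Q (S₀−S) θ_c / [X (1 + k_d θ_c)] = 0.367 × 499 × (2530 − 22.0) × 13.7 / [3770 × (1 + 0.108 × 13.7)] = 6.29×10^6 / 9348 = 673.1 m³.

V ≈ 673 m³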